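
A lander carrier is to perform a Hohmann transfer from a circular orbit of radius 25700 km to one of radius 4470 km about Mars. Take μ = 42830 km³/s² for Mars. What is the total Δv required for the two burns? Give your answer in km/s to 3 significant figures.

Δv = 1.53 km/s

The Hohmann ellipse has a_t = (r₁ + r₂)/2 = 15085 km.
Circular speed at r₁: v₁ = √(μ/r₁) = √(42830/25700) = 1.2909 km/s.
On the transfer ellipse at r₁, v² = μ(2/r − 1/a) gives v_a = √[μ(2/r₁ − 1/a_t)] = 0.70273 km/s.
First burn Δv₁ = |v_a − v₁| = 0.5882 km/s.
Circular speed at r₂: v₂ = √(μ/r₂) = 3.0954 km/s.
Transfer-orbit speed at r₂: v_p = √[μ(2/r₂ − 1/a_t)] = 4.0403 km/s.
Second burn Δv₂ = |v₂ − v_p| = 0.9449 km/s.
Total Δv = Δv₁ + Δv₂ = 1.533 km/s.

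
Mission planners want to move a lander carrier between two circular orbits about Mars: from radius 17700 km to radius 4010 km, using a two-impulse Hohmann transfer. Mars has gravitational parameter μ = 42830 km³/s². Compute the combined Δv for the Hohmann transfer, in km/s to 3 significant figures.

The Hohmann ellipse has a_t = (r₁ + r₂)/2 = 10855 km.
At r₁ the circular-orbit speed is v₁ = √(μ/r₁) = 1.5556 km/s.
Transfer-orbit speed at r₁ (vis-viva equation): v_a = √[μ(2/r₁ − 1/a_t)] = 0.94546 km/s.
First burn Δv₁ = |v_a − v₁| = 0.6101 km/s.
At r₂, v₂ = √(μ/r₂) = 3.2681 km/s.
Transfer-orbit speed at r₂: v_p = √[μ(2/r₂ − 1/a_t)] = 4.1732 km/s.
Second burn Δv₂ = |v₂ − v_p| = 0.9051 km/s.
Total Δv = Δv₁ + Δv₂ = 1.515 km/s.

Δv = 1.52 km/s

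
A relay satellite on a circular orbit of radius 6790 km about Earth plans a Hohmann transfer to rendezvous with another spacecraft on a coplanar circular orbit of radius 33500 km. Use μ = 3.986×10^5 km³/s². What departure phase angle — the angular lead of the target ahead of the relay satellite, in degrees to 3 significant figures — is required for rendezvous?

φ = 96.1°

The Hohmann ellipse has a_t = (r₁ + r₂)/2 = 20145 km.
The half-period of the transfer ellipse is t = π√(a_t³/μ) = 14228 s.
Target angular speed ω₂ = √(μ/r₂³) = 1.0297×10^-4 rad/s.
Angle swept by the target during transfer: ω₂·t = 1.465 rad = 83.94°.
Arrival is 180° from departure on the ellipse, so φ = 180° − 83.94° = 96.1°.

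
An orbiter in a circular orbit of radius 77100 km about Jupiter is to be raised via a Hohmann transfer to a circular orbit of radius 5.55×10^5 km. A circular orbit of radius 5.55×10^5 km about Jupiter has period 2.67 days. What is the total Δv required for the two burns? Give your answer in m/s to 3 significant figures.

From Kepler's third law T² = 4π²r³/μ at r = 5.55×10^5 km, T = 2.67 days = 2.67 × 86400 s = 2.30688×10^5 s: μ = 4π²r³/T² = 1.26820×10^8 km³/s².
Semi-major axis of the transfer orbit: a_t = (77100 + 5.550×10^5)/2 = 3.1605×10^5 km.
At r₁ the circular-orbit speed is v₁ = √(μ/r₁) = 40.557 km/s.
Transfer-orbit speed at r₁ (vis-viva): v_p = √[μ(2/r₁ − 1/a_t)] = 53.745 km/s.
First burn Δv₁ = |v_p − v₁| = 13.19 km/s.
Circular speed at r₂: v₂ = √(μ/r₂) = 15.116 km/s.
Transfer-orbit speed at r₂: v_a = √[μ(2/r₂ − 1/a_t)] = 7.4662 km/s.
Second burn Δv₂ = |v₂ − v_a| = 7.650 km/s.
Δv = Δv₁ + Δv₂ = 13.19 + 7.650 = 20.84 km/s.

Δv = 20800 m/s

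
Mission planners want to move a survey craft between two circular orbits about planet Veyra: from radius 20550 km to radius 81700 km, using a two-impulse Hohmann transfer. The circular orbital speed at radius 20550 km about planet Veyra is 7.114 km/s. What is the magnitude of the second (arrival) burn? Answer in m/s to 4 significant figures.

From the circular-orbit relation v² = μ/r at r = 20550 km: μ = v²r = (7.114)² × 20550 = 1.04001×10^6 km³/s².
Transfer-ellipse semi-major axis a_t = (r₁ + r₂)/2 = (20550 + 81700)/2 = 51125 km.
Circular speed at r = 81700 km: v_c = √(μ/r) = 3.568 km/s.
Transfer-orbit speed at the same r (vis-viva, a = a_t): v_t = √[μ(2/r − 1/a_t)] = 2.262 km/s.
Δv₂ = |v_t − v_c| = |2.262 − 3.568| = 1.306 km/s.

Δv₂ = 1306 m/s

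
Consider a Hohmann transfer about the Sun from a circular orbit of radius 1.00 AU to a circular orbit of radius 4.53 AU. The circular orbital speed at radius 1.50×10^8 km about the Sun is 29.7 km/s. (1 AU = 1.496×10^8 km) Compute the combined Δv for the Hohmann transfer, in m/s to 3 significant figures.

Δv = 13900 m/s

From the circular-orbit relation v² = μ/r at r = 1.50×10^8 km: μ = v²r = (29.7)² × 1.50×10^8 = 1.32313×10^11 km³/s².
In km: r₁ = 1.00 × 1.496×10^8 = 1.496×10^8 km; r₂ = 4.53 × 1.496×10^8 = 6.77688×10^8 km.
The Hohmann ellipse has a_t = (r₁ + r₂)/2 = 4.13644×10^8 km.
Circular speed at r₁: v₁ = √(μ/r₁) = √(1.32313×10^11/1.496×10^8) = 29.740 km/s.
Transfer-orbit speed at r₁ (vis-viva equation): v_p = √[μ(2/r₁ − 1/a_t)] = 38.066 km/s.
First burn Δv₁ = |v_p − v₁| = 8.326 km/s.
Circular speed at r₂: v₂ = √(μ/r₂) = 13.973 km/s.
Transfer-orbit speed at r₂: v_a = √[μ(2/r₂ − 1/a_t)] = 8.4031 km/s.
Second burn Δv₂ = |v₂ − v_a| = 5.570 km/s.
Total Δv = Δv₁ + Δv₂ = 13.90 km/s.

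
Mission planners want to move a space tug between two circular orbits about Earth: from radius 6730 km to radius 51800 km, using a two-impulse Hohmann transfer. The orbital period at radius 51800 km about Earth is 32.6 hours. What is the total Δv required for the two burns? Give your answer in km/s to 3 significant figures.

Δv = 3.99 km/s

From Kepler's third law T² = 4π²r³/μ at r = 51800 km, T = 32.6 hours = 32.6 × 3600 s = 1.1736×10^5 s: μ = 4π²r³/T² = 3.98390×10^5 km³/s².
Transfer-ellipse semi-major axis a_t = (r₁ + r₂)/2 = (6730 + 51800)/2 = 29265 km.
Circular speed at r₁: v₁ = √(μ/r₁) = √(3.98390×10^5/6730) = 7.69391 km/s.
On the transfer ellipse at r₁, vis-viva equation gives v_p = √[μ(2/r₁ − 1/a_t)] = 10.2362 km/s.
First burn Δv₁ = |v_p − v₁| = 2.5423 km/s.
Circular speed at r₂: v₂ = √(μ/r₂) = 2.77325 km/s.
Transfer-orbit speed at r₂: v_a = √[μ(2/r₂ − 1/a_t)] = 1.32991 km/s.
Second burn Δv₂ = |v₂ − v_a| = 1.4433 km/s.
Total Δv = Δv₁ + Δv₂ = 3.986 km/s.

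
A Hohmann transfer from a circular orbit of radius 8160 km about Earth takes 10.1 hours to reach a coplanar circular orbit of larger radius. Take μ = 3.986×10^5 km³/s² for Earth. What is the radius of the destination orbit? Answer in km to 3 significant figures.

Transfer time t = 10.1 hours = 36360 s, and t = π√(a_t³/μ).
So a_t = (μ t²/π²)^(1/3) = (3.986×10^5 × (36360)² / π²)^(1/3) = 37656 km.
Since a_t = (r₁ + r₂)/2, r₂ = 2a_t − r₁ = 2×37656 − 8160 = 67152 km.

r₂ = 67200 km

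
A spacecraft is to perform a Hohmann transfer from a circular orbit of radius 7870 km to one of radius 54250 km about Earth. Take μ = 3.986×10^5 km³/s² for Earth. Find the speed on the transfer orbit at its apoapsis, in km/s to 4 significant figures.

v = 1.364 km/s

The Hohmann ellipse has a_t = (r₁ + r₂)/2 = 31060 km.
At apoapsis, r = 54250 km.
Vis-viva: v = √[μ(2/r − 1/a_t)] = √[3.986×10^5 × (2/54250 − 1/31060)] = 1.364 km/s.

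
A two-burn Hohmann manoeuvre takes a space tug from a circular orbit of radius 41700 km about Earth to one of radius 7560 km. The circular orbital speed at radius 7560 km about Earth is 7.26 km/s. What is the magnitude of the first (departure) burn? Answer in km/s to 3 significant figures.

From the circular-orbit relation v² = μ/r at r = 7560 km: μ = v²r = (7.26)² × 7560 = 3.98469×10^5 km³/s².
Transfer-ellipse semi-major axis a_t = (r₁ + r₂)/2 = (41700 + 7560)/2 = 24630 km.
Circular speed at r = 41700 km: v_c = √(μ/r) = 3.0912 km/s.
Vis-viva on the transfer ellipse at r = 41700 km gives v_t = √[μ(2/r − 1/a_t)] = 1.7126 km/s.
Δv₁ = |v_t − v_c| = |1.7126 − 3.0912| = 1.379 km/s.

Δv₁ = 1.38 km/s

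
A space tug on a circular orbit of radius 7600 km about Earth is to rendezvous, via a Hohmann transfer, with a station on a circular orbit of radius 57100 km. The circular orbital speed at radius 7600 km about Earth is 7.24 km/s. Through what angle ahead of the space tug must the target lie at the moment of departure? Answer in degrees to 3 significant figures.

φ = 103°

From the circular-orbit relation v² = μ/r at r = 7600 km: μ = v²r = (7.24)² × 7600 = 3.98374×10^5 km³/s².
Transfer-ellipse semi-major axis a_t = (r₁ + r₂)/2 = (7600 + 57100)/2 = 32350 km.
The half-period of the transfer ellipse is t = π√(a_t³/μ) = 28960 s.
Target angular speed ω₂ = √(μ/r₂³) = 4.626×10^-5 rad/s.
Angle swept by the target during transfer: ω₂·t = 1.3397 rad = 76.76°.
Arrival is 180° from departure on the ellipse, so φ = 180° − 76.76° = 103°.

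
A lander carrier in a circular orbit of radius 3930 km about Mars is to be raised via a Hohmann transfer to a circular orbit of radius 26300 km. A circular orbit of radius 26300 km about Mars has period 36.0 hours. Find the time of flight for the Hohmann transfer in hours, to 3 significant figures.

t = 7.84 hours

From Kepler's third law T² = 4π²r³/μ at r = 26300 km, T = 36.0 hours = 36.0 × 3600 s = 1.296×10^5 s: μ = 4π²r³/T² = 42758.0 km³/s².
Semi-major axis of the transfer orbit: a_t = (3930 + 26300)/2 = 15115 km.
Transfer time t = π√(a_t³/μ) = π√((15115)³ / 42758.0) = 28230 s.
Converting: 28230 s ÷ 3600 s/hour = 7.84 hours.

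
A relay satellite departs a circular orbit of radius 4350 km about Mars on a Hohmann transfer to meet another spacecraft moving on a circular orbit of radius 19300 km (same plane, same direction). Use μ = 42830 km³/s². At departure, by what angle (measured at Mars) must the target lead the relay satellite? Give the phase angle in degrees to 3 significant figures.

φ = 93.7°

Semi-major axis of the transfer orbit: a_t = (4350 + 19300)/2 = 11825 km.
Transfer time t = π√(a_t³/μ) = 19520 s.
The target's mean motion on its circular orbit is ω₂ = √(μ/r₂³) = 7.719×10^-5 rad/s.
Angle swept by the target during transfer: ω₂·t = 1.5067 rad = 86.33°.
The relay satellite traverses 180° on the transfer ellipse, so the target must lead by 180° − 86.33° = 93.7°.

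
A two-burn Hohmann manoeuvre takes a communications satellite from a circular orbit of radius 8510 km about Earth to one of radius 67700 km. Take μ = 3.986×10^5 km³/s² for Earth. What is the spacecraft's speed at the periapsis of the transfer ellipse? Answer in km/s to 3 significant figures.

v = 9.12 km/s

Transfer-ellipse semi-major axis a_t = (r₁ + r₂)/2 = (8510 + 67700)/2 = 38105 km.
The periapsis of the transfer ellipse is at r = 8510 km.
From the vis-viva equation, v = √[μ(2/r − 1/a_t)] = 9.122 km/s.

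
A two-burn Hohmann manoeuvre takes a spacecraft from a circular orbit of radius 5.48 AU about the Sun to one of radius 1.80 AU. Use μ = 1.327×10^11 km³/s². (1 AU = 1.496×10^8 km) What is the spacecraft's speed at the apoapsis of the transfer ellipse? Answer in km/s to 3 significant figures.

In km: r₁ = 5.48 × 1.496×10^8 = 8.19808×10^8 km; r₂ = 1.80 × 1.496×10^8 = 2.6928×10^8 km.
Transfer-ellipse semi-major axis a_t = (r₁ + r₂)/2 = (8.19808×10^8 + 2.6928×10^8)/2 = 5.44544×10^8 km.
The apoapsis of the transfer ellipse is at r = 8.19808×10^8 km.
From the vis-viva equation, v = √[μ(2/r − 1/a_t)] = 8.947 km/s.

v = 8.95 km/s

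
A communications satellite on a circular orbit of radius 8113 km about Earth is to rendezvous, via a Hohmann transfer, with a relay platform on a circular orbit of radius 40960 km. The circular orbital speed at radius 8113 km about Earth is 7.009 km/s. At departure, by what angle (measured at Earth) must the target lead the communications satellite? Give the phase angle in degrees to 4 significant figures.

From the circular-orbit relation v² = μ/r at r = 8113 km: μ = v²r = (7.009)² × 8113 = 3.98560×10^5 km³/s².
Transfer-ellipse semi-major axis a_t = (r₁ + r₂)/2 = (8113 + 40960)/2 = 24536.5 km.
The half-period of the transfer ellipse is t = π√(a_t³/μ) = 19126 s.
The target's mean motion on its circular orbit is ω₂ = √(μ/r₂³) = 7.6156×10^-5 rad/s.
Angle swept by the target during transfer: ω₂·t = 1.45656 rad = 83.45°.
Arrival is 180° from departure on the ellipse, so φ = 180° − 83.45° = 96.55°.

φ = 96.55°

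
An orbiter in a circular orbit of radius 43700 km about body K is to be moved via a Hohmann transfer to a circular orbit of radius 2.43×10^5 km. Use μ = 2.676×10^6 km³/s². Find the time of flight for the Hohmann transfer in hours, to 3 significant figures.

Semi-major axis of the transfer orbit: a_t = (43700 + 2.430×10^5)/2 = 1.4335×10^5 km.
Half the transfer-orbit period gives t = π√(a_t³/μ) = 1.0423×10^5 s.
Converting: 1.0423×10^5 s ÷ 3600 s/hour = 29.0 hours.

t = 29.0 hours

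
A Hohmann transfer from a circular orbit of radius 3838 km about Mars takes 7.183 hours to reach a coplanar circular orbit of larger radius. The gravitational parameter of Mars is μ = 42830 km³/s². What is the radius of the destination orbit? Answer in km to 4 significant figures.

Transfer time t = 7.183 hours = 25858.8 s, and t = π√(a_t³/μ).
So a_t = (μ t²/π²)^(1/3) = (42830 × (25858.8)² / π²)^(1/3) = 14263 km.
Since a_t = (r₁ + r₂)/2, r₂ = 2a_t − r₁ = 2×14263 − 3838 = 24688 km.

r₂ = 24690 km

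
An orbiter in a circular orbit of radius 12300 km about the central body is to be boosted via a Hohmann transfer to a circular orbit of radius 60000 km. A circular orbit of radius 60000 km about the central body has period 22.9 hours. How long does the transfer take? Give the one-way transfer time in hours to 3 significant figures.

From Kepler's third law T² = 4π²r³/μ at r = 60000 km, T = 22.9 hours = 22.9 × 3600 s = 82440 s: μ = 4π²r³/T² = 1.25469×10^6 km³/s².
Transfer-ellipse semi-major axis a_t = (r₁ + r₂)/2 = (12300 + 60000)/2 = 36150 km.
Transfer time t = π√(a_t³/μ) = π√((36150)³ / 1.25469×10^6) = 19277 s.
Converting: 19277 s ÷ 3600 s/hour = 5.35 hours.

t = 5.35 hours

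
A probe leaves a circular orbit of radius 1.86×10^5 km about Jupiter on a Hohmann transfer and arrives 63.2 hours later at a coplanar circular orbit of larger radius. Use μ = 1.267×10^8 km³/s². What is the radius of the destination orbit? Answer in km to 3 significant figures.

Transfer time t = 63.2 hours = 2.2752×10^5 s, and t = π√(a_t³/μ).
So a_t = (μ t²/π²)^(1/3) = (1.267×10^8 × (2.2752×10^5)² / π²)^(1/3) = 8.7265×10^5 km.
Since a_t = (r₁ + r₂)/2, r₂ = 2a_t − r₁ = 2×8.7265×10^5 − 1.860×10^5 = 1.5593×10^6 km.

r₂ = 1.56×10^6 km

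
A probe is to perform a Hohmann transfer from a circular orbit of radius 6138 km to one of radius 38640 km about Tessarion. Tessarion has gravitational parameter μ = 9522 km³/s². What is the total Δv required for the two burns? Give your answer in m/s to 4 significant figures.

Δv = 627.2 m/s

The Hohmann ellipse has a_t = (r₁ + r₂)/2 = 22389 km.
At r₁ the circular-orbit speed is v₁ = √(μ/r₁) = 1.24552 km/s.
Transfer-orbit speed at r₁ (vis-viva equation): v_p = √[μ(2/r₁ − 1/a_t)] = 1.63626 km/s.
First burn Δv₁ = |v_p − v₁| = 0.3907 km/s.
At r₂, v₂ = √(μ/r₂) = 0.4964 km/s.
Transfer-orbit speed at r₂: v_a = √[μ(2/r₂ − 1/a_t)] = 0.2599 km/s.
Second burn Δv₂ = |v₂ − v_a| = 0.2365 km/s.
Δv = Δv₁ + Δv₂ = 0.3907 + 0.2365 = 0.6272 km/s.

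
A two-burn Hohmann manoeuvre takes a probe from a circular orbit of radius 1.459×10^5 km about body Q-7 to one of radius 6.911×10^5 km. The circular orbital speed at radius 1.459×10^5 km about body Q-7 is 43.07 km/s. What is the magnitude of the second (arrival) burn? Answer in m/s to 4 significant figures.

Δv₂ = 8105 m/s

From the circular-orbit relation v² = μ/r at r = 1.459×10^5 km: μ = v²r = (43.07)² × 1.459×10^5 = 2.70648×10^8 km³/s².
Transfer-ellipse semi-major axis a_t = (r₁ + r₂)/2 = (1.459×10^5 + 6.911×10^5)/2 = 4.185×10^5 km.
On the circular orbit at r = 6.911×10^5 km, v_c = √(μ/r) = 19.7894 km/s.
Transfer-orbit speed at the same r (vis-viva, a = a_t): v_t = √[μ(2/r − 1/a_t)] = 11.6845 km/s.
Δv₂ = |v_t − v_c| = |11.6845 − 19.7894| = 8.105 km/s.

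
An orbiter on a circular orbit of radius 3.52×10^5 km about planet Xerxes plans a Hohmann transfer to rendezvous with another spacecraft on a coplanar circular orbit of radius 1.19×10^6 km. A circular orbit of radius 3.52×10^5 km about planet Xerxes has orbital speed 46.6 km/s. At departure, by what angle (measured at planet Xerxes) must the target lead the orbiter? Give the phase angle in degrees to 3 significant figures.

φ = 86.1°

From the circular-orbit relation v² = μ/r at r = 3.52×10^5 km: μ = v²r = (46.6)² × 3.52×10^5 = 7.64389×10^8 km³/s².
Transfer-ellipse semi-major axis a_t = (r₁ + r₂)/2 = (3.520×10^5 + 1.190×10^6)/2 = 7.710×10^5 km.
The half-period of the transfer ellipse is t = π√(a_t³/μ) = 76926 s.
The target's mean motion on its circular orbit is ω₂ = √(μ/r₂³) = 2.1298×10^-5 rad/s.
Angle swept by the target during transfer: ω₂·t = 1.6384 rad = 93.87°.
Arrival is 180° from departure on the ellipse, so φ = 180° − 93.87° = 86.1°.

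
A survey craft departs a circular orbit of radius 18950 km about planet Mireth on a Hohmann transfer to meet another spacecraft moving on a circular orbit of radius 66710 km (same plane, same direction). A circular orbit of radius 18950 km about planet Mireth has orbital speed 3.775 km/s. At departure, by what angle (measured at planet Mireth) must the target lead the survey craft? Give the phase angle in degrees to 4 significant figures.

φ = 87.40°

From the circular-orbit relation v² = μ/r at r = 18950 km: μ = v²r = (3.775)² × 18950 = 2.70049×10^5 km³/s².
Semi-major axis of the transfer orbit: a_t = (18950 + 66710)/2 = 42830 km.
Transfer time t = π√(a_t³/μ) = 53586 s.
Target angular speed ω₂ = √(μ/r₂³) = 3.0160×10^-5 rad/s.
Angle swept by the target during transfer: ω₂·t = 1.6162 rad = 92.60°.
The survey craft traverses 180° on the transfer ellipse, so the target must lead by 180° − 92.60° = 87.40°.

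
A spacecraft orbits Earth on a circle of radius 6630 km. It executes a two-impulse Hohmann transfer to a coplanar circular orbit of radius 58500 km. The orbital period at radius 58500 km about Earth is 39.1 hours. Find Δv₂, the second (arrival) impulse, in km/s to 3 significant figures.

From Kepler's third law T² = 4π²r³/μ at r = 58500 km, T = 39.1 hours = 39.1 × 3600 s = 1.4076×10^5 s: μ = 4π²r³/T² = 3.98904×10^5 km³/s².
The Hohmann ellipse has a_t = (r₁ + r₂)/2 = 32565 km.
Circular speed at r = 58500 km: v_c = √(μ/r) = 2.611 km/s.
Transfer-orbit speed at the same r (vis-viva, a = a_t): v_t = √[μ(2/r − 1/a_t)] = 1.178 km/s.
Δv₂ = |v_t − v_c| = |1.178 − 2.611| = 1.433 km/s.

Δv₂ = 1.43 km/s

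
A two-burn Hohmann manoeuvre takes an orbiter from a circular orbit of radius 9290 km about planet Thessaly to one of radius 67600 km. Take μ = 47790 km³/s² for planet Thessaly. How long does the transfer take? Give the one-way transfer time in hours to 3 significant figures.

t = 30.1 hours

Semi-major axis of the transfer orbit: a_t = (9290 + 67600)/2 = 38445 km.
By Kepler's third law the transfer-orbit period is T = 2π√(a_t³/μ), so t = T/2 = 1.083×10^5 s.
Converting: 1.083×10^5 s ÷ 3600 s/hour = 30.1 hours.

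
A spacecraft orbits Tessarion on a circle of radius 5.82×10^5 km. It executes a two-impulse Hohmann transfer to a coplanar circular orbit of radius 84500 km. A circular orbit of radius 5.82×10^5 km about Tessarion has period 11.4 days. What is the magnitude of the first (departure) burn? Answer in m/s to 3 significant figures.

Δv₁ = 1840 m/s

From Kepler's third law T² = 4π²r³/μ at r = 5.82×10^5 km, T = 11.4 days = 11.4 × 86400 s = 9.8496×10^5 s: μ = 4π²r³/T² = 8.02216×10^6 km³/s².
Transfer-ellipse semi-major axis a_t = (r₁ + r₂)/2 = (5.820×10^5 + 84500)/2 = 3.3325×10^5 km.
On the circular orbit at r = 5.820×10^5 km, v_c = √(μ/r) = 3.713 km/s.
Transfer-orbit speed at the same r (vis-viva, a = a_t): v_t = √[μ(2/r − 1/a_t)] = 1.870 km/s.
Δv₁ = |v_t − v_c| = |1.870 − 3.713| = 1.843 km/s.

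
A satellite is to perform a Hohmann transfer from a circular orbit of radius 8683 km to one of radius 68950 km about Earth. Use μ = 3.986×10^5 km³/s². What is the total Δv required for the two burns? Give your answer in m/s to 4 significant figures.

The Hohmann ellipse has a_t = (r₁ + r₂)/2 = 38816.5 km.
Circular speed at r₁: v₁ = √(μ/r₁) = √(3.986×10^5/8683) = 6.775 km/s.
On the transfer ellipse at r₁, v² = μ(2/r − 1/a) gives v_p = √[μ(2/r₁ − 1/a_t)] = 9.030 km/s.
First burn Δv₁ = |v_p − v₁| = 2.255 km/s.
Circular speed at r₂: v₂ = √(μ/r₂) = 2.404 km/s.
Transfer-orbit speed at r₂: v_a = √[μ(2/r₂ − 1/a_t)] = 1.137 km/s.
Second burn Δv₂ = |v₂ − v_a| = 1.267 km/s.
Δv = Δv₁ + Δv₂ = 2.255 + 1.267 = 3.522 km/s.

Δv = 3522 m/s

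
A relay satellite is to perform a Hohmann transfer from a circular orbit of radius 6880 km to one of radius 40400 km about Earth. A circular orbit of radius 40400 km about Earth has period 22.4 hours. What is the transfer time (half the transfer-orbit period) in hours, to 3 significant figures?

From Kepler's third law T² = 4π²r³/μ at r = 40400 km, T = 22.4 hours = 22.4 × 3600 s = 80640 s: μ = 4π²r³/T² = 4.00316×10^5 km³/s².
The Hohmann ellipse has a_t = (r₁ + r₂)/2 = 23640 km.
Transfer time t = π√(a_t³/μ) = π√((23640)³ / 4.00316×10^5) = 18050 s.
Converting: 18050 s ÷ 3600 s/hour = 5.01 hours.

t = 5.01 hours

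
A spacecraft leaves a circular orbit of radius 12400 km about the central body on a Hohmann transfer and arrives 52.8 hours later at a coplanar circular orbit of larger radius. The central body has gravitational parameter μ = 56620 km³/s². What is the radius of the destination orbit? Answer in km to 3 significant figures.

Transfer time t = 52.8 hours = 1.9008×10^5 s, and t = π√(a_t³/μ).
So a_t = (μ t²/π²)^(1/3) = (56620 × (1.9008×10^5)² / π²)^(1/3) = 59181 km.
Since a_t = (r₁ + r₂)/2, r₂ = 2a_t − r₁ = 2×59181 − 12400 = 1.05962×10^5 km.

r₂ = 1.06×10^5 km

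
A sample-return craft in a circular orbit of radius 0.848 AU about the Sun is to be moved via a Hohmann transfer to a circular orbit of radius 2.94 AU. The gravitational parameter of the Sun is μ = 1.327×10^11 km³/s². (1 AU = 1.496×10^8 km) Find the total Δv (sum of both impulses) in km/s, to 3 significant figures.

Δv = 13.7 km/s

In km: r₁ = 0.848 × 1.496×10^8 = 1.268608×10^8 km; r₂ = 2.94 × 1.496×10^8 = 4.39824×10^8 km.
Semi-major axis of the transfer orbit: a_t = (1.268608×10^8 + 4.39824×10^8)/2 = 2.833424×10^8 km.
Circular speed at r₁: v₁ = √(μ/r₁) = √(1.327×10^11/1.268608×10^8) = 32.342 km/s.
On the transfer ellipse at r₁, v² = μ(2/r − 1/a) gives v_p = √[μ(2/r₁ − 1/a_t)] = 40.295 km/s.
First burn Δv₁ = |v_p − v₁| = 7.953 km/s.
Circular speed at r₂: v₂ = √(μ/r₂) = 17.370 km/s.
Transfer-orbit speed at r₂: v_a = √[μ(2/r₂ − 1/a_t)] = 11.623 km/s.
Second burn Δv₂ = |v₂ − v_a| = 5.747 km/s.
Δv = Δv₁ + Δv₂ = 7.953 + 5.747 = 13.70 km/s.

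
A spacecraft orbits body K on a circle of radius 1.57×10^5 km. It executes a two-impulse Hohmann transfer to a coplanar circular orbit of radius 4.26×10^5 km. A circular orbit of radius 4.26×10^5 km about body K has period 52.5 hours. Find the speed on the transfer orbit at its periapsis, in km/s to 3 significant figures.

From Kepler's third law T² = 4π²r³/μ at r = 4.26×10^5 km, T = 52.5 hours = 52.5 × 3600 s = 1.890×10^5 s: μ = 4π²r³/T² = 8.54407×10^7 km³/s².
Transfer-ellipse semi-major axis a_t = (r₁ + r₂)/2 = (1.570×10^5 + 4.260×10^5)/2 = 2.915×10^5 km.
At periapsis, r = 1.570×10^5 km.
Applying v² = μ(2/r − 1/a_t): v = 28.20 km/s.

v = 28.2 km/s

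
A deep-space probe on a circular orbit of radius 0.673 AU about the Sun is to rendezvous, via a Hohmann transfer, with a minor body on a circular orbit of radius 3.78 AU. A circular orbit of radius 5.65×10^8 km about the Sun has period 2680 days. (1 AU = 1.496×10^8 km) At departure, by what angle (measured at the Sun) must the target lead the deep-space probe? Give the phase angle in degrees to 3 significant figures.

φ = 98.6°

From Kepler's third law T² = 4π²r³/μ at r = 5.65×10^8 km, T = 2680 days = 2680 × 86400 s = 2.31552×10^8 s: μ = 4π²r³/T² = 1.32803×10^11 km³/s².
In km: r₁ = 0.673 × 1.496×10^8 = 1.006808×10^8 km; r₂ = 3.78 × 1.496×10^8 = 5.65488×10^8 km.
The Hohmann ellipse has a_t = (r₁ + r₂)/2 = 3.330844×10^8 km.
The half-period of the transfer ellipse is t = π√(a_t³/μ) = 5.2406×10^7 s.
The target's mean motion on its circular orbit is ω₂ = √(μ/r₂³) = 2.7100×10^-8 rad/s.
Angle swept by the target during transfer: ω₂·t = 1.4202 rad = 81.37°.
The deep-space probe traverses 180° on the transfer ellipse, so the target must lead by 180° − 81.37° = 98.6°.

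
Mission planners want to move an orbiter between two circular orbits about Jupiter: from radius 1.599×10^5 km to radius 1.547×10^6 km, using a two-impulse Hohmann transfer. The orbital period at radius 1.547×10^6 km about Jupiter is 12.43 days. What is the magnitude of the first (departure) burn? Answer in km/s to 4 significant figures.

Δv₁ = 9.750 km/s

From Kepler's third law T² = 4π²r³/μ at r = 1.547×10^6 km, T = 12.43 days = 12.43 × 86400 s = 1.073952×10^6 s: μ = 4π²r³/T² = 1.26725×10^8 km³/s².
Semi-major axis of the transfer orbit: a_t = (1.599×10^5 + 1.547×10^6)/2 = 8.5345×10^5 km.
Circular speed at r = 1.599×10^5 km: v_c = √(μ/r) = 28.15 km/s.
Transfer-orbit speed at the same r (vis-viva, a = a_t): v_t = √[μ(2/r − 1/a_t)] = 37.90 km/s.
Δv₁ = |v_t − v_c| = |37.90 − 28.15| = 9.750 km/s.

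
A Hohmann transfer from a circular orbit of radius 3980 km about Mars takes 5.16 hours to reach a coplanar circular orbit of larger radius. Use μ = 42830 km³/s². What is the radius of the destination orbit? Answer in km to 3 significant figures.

Transfer time t = 5.16 hours = 18576 s, and t = π√(a_t³/μ).
So a_t = (μ t²/π²)^(1/3) = (42830 × (18576)² / π²)^(1/3) = 11441 km.
Since a_t = (r₁ + r₂)/2, r₂ = 2a_t − r₁ = 2×11441 − 3980 = 18902 km.

r₂ = 18900 km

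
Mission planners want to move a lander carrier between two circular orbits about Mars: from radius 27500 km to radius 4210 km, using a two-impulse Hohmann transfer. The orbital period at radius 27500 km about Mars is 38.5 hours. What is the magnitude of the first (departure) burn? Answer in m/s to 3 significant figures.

Δv₁ = 604 m/s

From Kepler's third law T² = 4π²r³/μ at r = 27500 km, T = 38.5 hours = 38.5 × 3600 s = 1.386×10^5 s: μ = 4π²r³/T² = 42739.7 km³/s².
Semi-major axis of the transfer orbit: a_t = (27500 + 4210)/2 = 15855 km.
On the circular orbit at r = 27500 km, v_c = √(μ/r) = 1.2467 km/s.
Transfer-orbit speed at the same r (vis-viva, a = a_t): v_t = √[μ(2/r − 1/a_t)] = 0.64240 km/s.
Δv₁ = |v_t − v_c| = |0.64240 − 1.2467| = 0.6043 km/s.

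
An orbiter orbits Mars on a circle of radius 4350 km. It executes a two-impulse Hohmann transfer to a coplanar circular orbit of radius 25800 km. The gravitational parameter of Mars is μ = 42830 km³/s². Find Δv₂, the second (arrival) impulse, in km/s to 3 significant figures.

Semi-major axis of the transfer orbit: a_t = (4350 + 25800)/2 = 15075 km.
On the circular orbit at r = 25800 km, v_c = √(μ/r) = 1.2884 km/s.
Vis-viva on the transfer ellipse at r = 25800 km gives v_t = √[μ(2/r − 1/a_t)] = 0.69212 km/s.
Δv₂ = |v_t − v_c| = |0.69212 − 1.2884| = 0.5963 km/s.

Δv₂ = 0.596 km/s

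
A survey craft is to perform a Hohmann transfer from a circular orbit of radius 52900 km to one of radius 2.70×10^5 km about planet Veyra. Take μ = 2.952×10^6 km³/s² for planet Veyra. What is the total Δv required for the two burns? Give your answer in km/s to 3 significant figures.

Δv = 3.60 km/s

The Hohmann ellipse has a_t = (r₁ + r₂)/2 = 1.6145×10^5 km.
At r₁ the circular-orbit speed is v₁ = √(μ/r₁) = 7.470 km/s.
On the transfer ellipse at r₁, vis-viva gives v_p = √[μ(2/r₁ − 1/a_t)] = 9.660 km/s.
First burn Δv₁ = |v_p − v₁| = 2.190 km/s.
At r₂, v₂ = √(μ/r₂) = 3.307 km/s.
Transfer-orbit speed at r₂: v_a = √[μ(2/r₂ − 1/a_t)] = 1.893 km/s.
Second burn Δv₂ = |v₂ − v_a| = 1.414 km/s.
Total Δv = Δv₁ + Δv₂ = 3.604 km/s.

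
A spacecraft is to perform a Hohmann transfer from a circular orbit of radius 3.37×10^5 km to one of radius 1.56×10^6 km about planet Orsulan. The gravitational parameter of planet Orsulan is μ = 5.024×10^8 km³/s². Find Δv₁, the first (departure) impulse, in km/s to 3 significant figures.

Semi-major axis of the transfer orbit: a_t = (3.370×10^5 + 1.560×10^6)/2 = 9.485×10^5 km.
Circular speed at r = 3.370×10^5 km: v_c = √(μ/r) = 38.61 km/s.
Transfer-orbit speed at the same r (vis-viva, a = a_t): v_t = √[μ(2/r − 1/a_t)] = 49.52 km/s.
Δv₁ = |v_t − v_c| = |49.52 − 38.61| = 10.91 km/s.

Δv₁ = 10.9 km/s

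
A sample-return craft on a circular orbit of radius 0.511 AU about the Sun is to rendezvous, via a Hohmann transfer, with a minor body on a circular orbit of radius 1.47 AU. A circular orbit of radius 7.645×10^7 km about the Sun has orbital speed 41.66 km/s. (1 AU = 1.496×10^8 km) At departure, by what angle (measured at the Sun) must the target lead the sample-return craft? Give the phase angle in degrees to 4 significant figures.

From the circular-orbit relation v² = μ/r at r = 7.645×10^7 km: μ = v²r = (41.66)² × 7.645×10^7 = 1.32683×10^11 km³/s².
In km: r₁ = 0.511 × 1.496×10^8 = 7.64456×10^7 km; r₂ = 1.47 × 1.496×10^8 = 2.19912×10^8 km.
Semi-major axis of the transfer orbit: a_t = (7.64456×10^7 + 2.19912×10^8)/2 = 1.481788×10^8 km.
The half-period of the transfer ellipse is t = π√(a_t³/μ) = 1.55568×10^7 s.
Target angular speed ω₂ = √(μ/r₂³) = 1.11695×10^-7 rad/s.
Angle swept by the target during transfer: ω₂·t = 1.7376 rad = 99.56°.
Arrival is 180° from departure on the ellipse, so φ = 180° − 99.56° = 80.44°.

φ = 80.44°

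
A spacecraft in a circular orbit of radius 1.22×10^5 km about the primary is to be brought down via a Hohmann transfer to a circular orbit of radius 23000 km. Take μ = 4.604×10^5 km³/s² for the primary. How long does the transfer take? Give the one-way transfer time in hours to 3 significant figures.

t = 25.1 hours

Semi-major axis of the transfer orbit: a_t = (1.220×10^5 + 23000)/2 = 72500 km.
Transfer time t = π√(a_t³/μ) = π√((72500)³ / 4.604×10^5) = 90380 s.
Converting: 90380 s ÷ 3600 s/hour = 25.1 hours.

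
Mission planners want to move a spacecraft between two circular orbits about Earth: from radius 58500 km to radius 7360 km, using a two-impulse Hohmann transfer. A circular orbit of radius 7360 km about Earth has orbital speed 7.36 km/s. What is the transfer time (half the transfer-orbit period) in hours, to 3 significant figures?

From the circular-orbit relation v² = μ/r at r = 7360 km: μ = v²r = (7.36)² × 7360 = 3.98688×10^5 km³/s².
Transfer-ellipse semi-major axis a_t = (r₁ + r₂)/2 = (58500 + 7360)/2 = 32930 km.
Transfer time t = π√(a_t³/μ) = π√((32930)³ / 3.98688×10^5) = 29730 s.
Converting: 29730 s ÷ 3600 s/hour = 8.26 hours.

t = 8.26 hours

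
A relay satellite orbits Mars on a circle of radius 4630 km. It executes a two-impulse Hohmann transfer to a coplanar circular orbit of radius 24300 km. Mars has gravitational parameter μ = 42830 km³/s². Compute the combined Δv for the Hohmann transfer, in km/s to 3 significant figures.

Δv = 1.48 km/s

Transfer-ellipse semi-major axis a_t = (r₁ + r₂)/2 = (4630 + 24300)/2 = 14465 km.
At r₁ the circular-orbit speed is v₁ = √(μ/r₁) = 3.0415 km/s.
Transfer-orbit speed at r₁ (v² = μ(2/r − 1/a)): v_p = √[μ(2/r₁ − 1/a_t)] = 3.9421 km/s.
First burn Δv₁ = |v_p − v₁| = 0.9006 km/s.
At r₂, v₂ = √(μ/r₂) = 1.3276 km/s.
Transfer-orbit speed at r₂: v_a = √[μ(2/r₂ − 1/a_t)] = 0.75111 km/s.
Second burn Δv₂ = |v₂ − v_a| = 0.5765 km/s.
Δv = Δv₁ + Δv₂ = 0.9006 + 0.5765 = 1.477 km/s.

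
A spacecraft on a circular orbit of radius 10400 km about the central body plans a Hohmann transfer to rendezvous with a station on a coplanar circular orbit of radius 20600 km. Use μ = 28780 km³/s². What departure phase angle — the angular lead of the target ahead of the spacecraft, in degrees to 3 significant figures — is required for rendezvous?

φ = 62.5°

Transfer-ellipse semi-major axis a_t = (r₁ + r₂)/2 = (10400 + 20600)/2 = 15500 km.
The half-period of the transfer ellipse is t = π√(a_t³/μ) = 35736 s.
Target angular speed ω₂ = √(μ/r₂³) = 5.7378×10^-5 rad/s.
Angle swept by the target during transfer: ω₂·t = 2.050 rad = 117.5°.
Arrival is 180° from departure on the ellipse, so φ = 180° − 117.5° = 62.5°.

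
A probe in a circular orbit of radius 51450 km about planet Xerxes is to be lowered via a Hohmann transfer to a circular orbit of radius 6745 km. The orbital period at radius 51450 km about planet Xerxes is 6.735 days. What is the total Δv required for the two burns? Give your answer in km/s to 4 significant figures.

Δv = 0.7940 km/s

From Kepler's third law T² = 4π²r³/μ at r = 51450 km, T = 6.735 days = 6.735 × 86400 s = 5.81904×10^5 s: μ = 4π²r³/T² = 15878.6 km³/s².
The Hohmann ellipse has a_t = (r₁ + r₂)/2 = 29097.5 km.
Circular speed at r₁: v₁ = √(μ/r₁) = √(15878.6/51450) = 0.55554 km/s.
Transfer-orbit speed at r₁ (v² = μ(2/r − 1/a)): v_a = √[μ(2/r₁ − 1/a_t)] = 0.26747 km/s.
First burn Δv₁ = |v_a − v₁| = 0.2881 km/s.
Circular speed at r₂: v₂ = √(μ/r₂) = 1.5343 km/s.
Transfer-orbit speed at r₂: v_p = √[μ(2/r₂ − 1/a_t)] = 2.0402 km/s.
Second burn Δv₂ = |v₂ − v_p| = 0.5059 km/s.
Total Δv = Δv₁ + Δv₂ = 0.7940 km/s.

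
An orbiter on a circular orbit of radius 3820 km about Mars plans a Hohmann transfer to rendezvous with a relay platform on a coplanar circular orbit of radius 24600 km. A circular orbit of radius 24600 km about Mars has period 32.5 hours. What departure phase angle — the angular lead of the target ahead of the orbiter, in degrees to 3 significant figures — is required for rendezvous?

φ = 101°

From Kepler's third law T² = 4π²r³/μ at r = 24600 km, T = 32.5 hours = 32.5 × 3600 s = 1.170×10^5 s: μ = 4π²r³/T² = 42933.2 km³/s².
The Hohmann ellipse has a_t = (r₁ + r₂)/2 = 14210 km.
Transfer time t = π√(a_t³/μ) = 25683 s.
Target angular speed ω₂ = √(μ/r₂³) = 5.3702×10^-5 rad/s.
Angle swept by the target during transfer: ω₂·t = 1.3792 rad = 79.02°.
The orbiter traverses 180° on the transfer ellipse, so the target must lead by 180° − 79.02° = 101°.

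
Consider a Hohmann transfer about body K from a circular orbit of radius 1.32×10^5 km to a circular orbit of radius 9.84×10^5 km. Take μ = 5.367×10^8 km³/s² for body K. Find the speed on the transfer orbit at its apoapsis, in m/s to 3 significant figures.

v = 11400 m/s

The Hohmann ellipse has a_t = (r₁ + r₂)/2 = 5.580×10^5 km.
At apoapsis, r = 9.840×10^5 km.
Applying v² = μ(2/r − 1/a_t): v = 11.36 km/s.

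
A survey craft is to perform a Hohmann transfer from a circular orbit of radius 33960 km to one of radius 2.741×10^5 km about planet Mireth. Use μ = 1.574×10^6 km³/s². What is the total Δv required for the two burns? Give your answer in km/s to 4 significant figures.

Transfer-ellipse semi-major axis a_t = (r₁ + r₂)/2 = (33960 + 2.741×10^5)/2 = 1.5403×10^5 km.
Circular speed at r₁: v₁ = √(μ/r₁) = √(1.574×10^6/33960) = 6.808 km/s.
On the transfer ellipse at r₁, v² = μ(2/r − 1/a) gives v_p = √[μ(2/r₁ − 1/a_t)] = 9.082 km/s.
First burn Δv₁ = |v_p − v₁| = 2.274 km/s.
Circular speed at r₂: v₂ = √(μ/r₂) = 2.396 km/s.
Transfer-orbit speed at r₂: v_a = √[μ(2/r₂ − 1/a_t)] = 1.125 km/s.
Second burn Δv₂ = |v₂ − v_a| = 1.271 km/s.
Total Δv = Δv₁ + Δv₂ = 3.545 km/s.

Δv = 3.545 km/s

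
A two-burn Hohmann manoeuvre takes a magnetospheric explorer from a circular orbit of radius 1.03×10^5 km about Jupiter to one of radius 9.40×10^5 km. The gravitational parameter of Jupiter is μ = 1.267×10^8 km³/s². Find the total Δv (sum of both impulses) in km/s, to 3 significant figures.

Δv = 18.5 km/s

Semi-major axis of the transfer orbit: a_t = (1.030×10^5 + 9.400×10^5)/2 = 5.215×10^5 km.
At r₁ the circular-orbit speed is v₁ = √(μ/r₁) = 35.073 km/s.
Transfer-orbit speed at r₁ (v² = μ(2/r − 1/a)): v_p = √[μ(2/r₁ − 1/a_t)] = 47.088 km/s.
First burn Δv₁ = |v_p − v₁| = 12.015 km/s.
At r₂, v₂ = √(μ/r₂) = 11.6098 km/s.
Transfer-orbit speed at r₂: v_a = √[μ(2/r₂ − 1/a_t)] = 5.15960 km/s.
Second burn Δv₂ = |v₂ − v_a| = 6.4502 km/s.
Δv = Δv₁ + Δv₂ = 12.015 + 6.4502 = 18.47 km/s.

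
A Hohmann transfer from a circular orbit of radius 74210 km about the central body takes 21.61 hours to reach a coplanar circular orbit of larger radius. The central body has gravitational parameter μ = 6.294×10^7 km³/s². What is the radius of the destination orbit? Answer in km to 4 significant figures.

Transfer time t = 21.61 hours = 77796 s, and t = π√(a_t³/μ).
So a_t = (μ t²/π²)^(1/3) = (6.294×10^7 × (77796)² / π²)^(1/3) = 3.3795×10^5 km.
Since a_t = (r₁ + r₂)/2, r₂ = 2a_t − r₁ = 2×3.3795×10^5 − 74210 = 6.0169×10^5 km.

r₂ = 6.017×10^5 km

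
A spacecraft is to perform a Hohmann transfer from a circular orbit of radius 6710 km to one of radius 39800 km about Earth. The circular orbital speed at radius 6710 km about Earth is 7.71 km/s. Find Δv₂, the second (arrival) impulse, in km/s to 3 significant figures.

Δv₂ = 1.47 km/s

From the circular-orbit relation v² = μ/r at r = 6710 km: μ = v²r = (7.71)² × 6710 = 3.98870×10^5 km³/s².
The Hohmann ellipse has a_t = (r₁ + r₂)/2 = 23255 km.
On the circular orbit at r = 39800 km, v_c = √(μ/r) = 3.166 km/s.
Transfer-orbit speed at the same r (vis-viva, a = a_t): v_t = √[μ(2/r − 1/a_t)] = 1.701 km/s.
Δv₂ = |v_t − v_c| = |1.701 − 3.166| = 1.465 km/s.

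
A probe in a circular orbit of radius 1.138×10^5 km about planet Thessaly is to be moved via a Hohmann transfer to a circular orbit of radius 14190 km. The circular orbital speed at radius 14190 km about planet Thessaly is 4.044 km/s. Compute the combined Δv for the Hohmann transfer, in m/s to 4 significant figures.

Δv = 2104 m/s

From the circular-orbit relation v² = μ/r at r = 14190 km: μ = v²r = (4.044)² × 14190 = 2.32062×10^5 km³/s².
Semi-major axis of the transfer orbit: a_t = (1.138×10^5 + 14190)/2 = 63995 km.
At r₁ the circular-orbit speed is v₁ = √(μ/r₁) = 1.42801 km/s.
On the transfer ellipse at r₁, vis-viva equation gives v_a = √[μ(2/r₁ − 1/a_t)] = 0.672434 km/s.
First burn Δv₁ = |v_a − v₁| = 0.75558 km/s.
Circular speed at r₂: v₂ = √(μ/r₂) = 4.0440 km/s.
Transfer-orbit speed at r₂: v_p = √[μ(2/r₂ − 1/a_t)] = 5.3927 km/s.
Second burn Δv₂ = |v₂ − v_p| = 1.3487 km/s.
Total Δv = Δv₁ + Δv₂ = 2.104 km/s.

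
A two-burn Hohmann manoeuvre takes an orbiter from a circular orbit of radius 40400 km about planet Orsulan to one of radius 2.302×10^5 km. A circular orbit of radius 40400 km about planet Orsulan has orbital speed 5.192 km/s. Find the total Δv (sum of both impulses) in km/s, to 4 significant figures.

Δv = 2.567 km/s

From the circular-orbit relation v² = μ/r at r = 40400 km: μ = v²r = (5.192)² × 40400 = 1.08906×10^6 km³/s².
The Hohmann ellipse has a_t = (r₁ + r₂)/2 = 1.353×10^5 km.
Circular speed at r₁: v₁ = √(μ/r₁) = √(1.08906×10^6/40400) = 5.1920 km/s.
On the transfer ellipse at r₁, v² = μ(2/r − 1/a) gives v_p = √[μ(2/r₁ − 1/a_t)] = 6.7723 km/s.
First burn Δv₁ = |v_p − v₁| = 1.5803 km/s.
At r₂, v₂ = √(μ/r₂) = 2.17507 km/s.
Transfer-orbit speed at r₂: v_a = √[μ(2/r₂ − 1/a_t)] = 1.18854 km/s.
Second burn Δv₂ = |v₂ − v_a| = 0.98653 km/s.
Total Δv = Δv₁ + Δv₂ = 2.567 km/s.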